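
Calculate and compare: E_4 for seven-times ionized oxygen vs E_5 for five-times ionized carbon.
O⁷⁺ at n = 4 (E = -54.42280 eV)

Using E_n = -13.6057 Z² / n² eV:

O⁷⁺ (Z = 8) at n = 4:
E = -13.6057 × 8² / 4² = -13.6057 × 64 / 16 = -54.42280000 eV

C⁵⁺ (Z = 6) at n = 5:
E = -13.6057 × 6² / 5² = -13.6057 × 36 / 25 = -19.59220800 eV

Since -54.42280000 eV < -19.59220800 eV,
O⁷⁺ at n = 4 is more tightly bound (requires more energy to ionize).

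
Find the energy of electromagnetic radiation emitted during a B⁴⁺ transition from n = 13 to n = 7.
4.929006 eV

The energy levels are E_n = -13.6057 Z² eV / n².

Energy at n = 13: E_13 = -13.6057 × 5² / 13² = -2.012677515 eV
Energy at n = 7: E_7 = -13.6057 × 5² / 7² = -6.941683673 eV

For emission (electron falling to lower state), the photon energy is:
E_photon = E_13 - E_7 = |-2.012677515 - (-6.941683673)|
E_photon = 4.929006 eV

This energy is carried away by the emitted photon.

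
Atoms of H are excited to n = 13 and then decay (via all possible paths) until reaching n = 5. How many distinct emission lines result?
36

The electron can occupy levels n = 5, 6, ..., 13 during de-excitation — that is m = 13 - 5 + 1 = 9 distinct levels.

The number of distinct spectral lines equals the number of ways to choose 2 of these m levels (each pair gives one possible emission transition):

Number of lines = m(m-1)/2 = 9×8/2 = 36

These correspond to all possible transitions between the 9 levels:
13 → 12, 13 → 11, 13 → 10, 13 → 9, 13 → 8, 13 → 7, 13 → 6, 13 → 5...

Each transition produces a photon with a unique energy (and thus wavelength). This count does not depend on Z.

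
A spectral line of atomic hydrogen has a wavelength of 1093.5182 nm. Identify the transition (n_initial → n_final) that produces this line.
n = 6 → n = 3

First, find the photon energy from the wavelength (hc = 1239.84 eV·nm):
E = hc/λ = 1239.84 eV·nm / 1093.5182 nm = 1.1338083 eV

The energy levels of hydrogen satisfy E_n = -13.6057 / n² eV, so an emission n_i → n_f releases
ΔE = 13.6057 × (1/n_f² − 1/n_i²) eV.

Setting ΔE equal to the photon energy:
1/n_f² − 1/n_i² = 1.1338083 / 13.6057 = 0.083333331

Since 1/n_i² must be positive, we need 1/n_f² > 0.083333331, i.e. n_f ≤ 3. For each allowed n_f, solve n_i = (1/n_f² − 0.083333331)^(−1/2) and check whether it is a whole number:
  n_f = 1: 1/n_i² = 1.000000000 − 0.083333331 = 0.916666669 → n_i = 1.044  (not an integer) ✗
  n_f = 2: 1/n_i² = 0.250000000 − 0.083333331 = 0.166666669 → n_i = 2.449  (not an integer) ✗
  n_f = 3: 1/n_i² = 0.111111111 − 0.083333331 = 0.027777780 → n_i = 6.000  → integer, n_i = 6 ✓

Only n_f = 3 gives an integer upper level, n_i = 6.

The transition is from n = 6 to n = 3 (emission).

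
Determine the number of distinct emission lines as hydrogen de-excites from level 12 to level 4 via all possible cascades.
36

The electron can occupy levels n = 4, 5, ..., 12 during de-excitation — that is m = 12 - 4 + 1 = 9 distinct levels.

The number of distinct spectral lines equals the number of ways to choose 2 of these m levels (each pair gives one possible emission transition):

Number of lines = m(m-1)/2 = 9×8/2 = 36

These correspond to all possible transitions between the 9 levels:
12 → 11, 12 → 10, 12 → 9, 12 → 8, 12 → 7, 12 → 6, 12 → 5, 12 → 4...

Each transition produces a photon with a unique energy (and thus wavelength). This count does not depend on Z.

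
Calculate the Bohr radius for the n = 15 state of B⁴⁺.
2.381297 nm (or 23.812974 Å)

The Bohr radius formula is:
r_n = n² a₀ / Z

where a₀ = 0.052917721 nm is the Bohr radius.

For B⁴⁺ (Z = 5) at n = 15:
r_15 = 15² × 0.052917721 nm / 5
r_15 = 225 × 0.052917721 nm / 5
r_15 = 11.9064872 nm / 5
r_15 = 2.381297 nm

The electron orbits at approximately 2.381297 nm from the nucleus.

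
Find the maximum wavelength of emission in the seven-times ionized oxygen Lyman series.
1.898469 nm

The longest wavelength corresponds to the smallest energy transition in the series.
The Lyman series has all transitions ending at n_f = 1.

For O⁷⁺ (Z = 8), the first line (α-line) is the jump from n = 2 to n = 1:
E_2 = -13.6057 × 8² / 2² = -217.69120000 eV
E_1 = -13.6057 × 8² / 1² = -870.76480000 eV
ΔE = E_2 - E_1 = 653.07360000 eV

λ = hc/E = 1239.84 eV·nm / 653.07360000 eV
λ = 1.898469 nm

This is the α-line of the Lyman series in O⁷⁺.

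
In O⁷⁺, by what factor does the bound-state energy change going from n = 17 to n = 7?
5.898

Using E_n = -13.6057 Z² / n² eV with Z = 8:

E_7 = -13.6057 × 8² / 7² = -870.7648 / 49 = -17.770710204 eV
E_17 = -13.6057 × 8² / 17² = -870.7648 / 289 = -3.013026990 eV

The ratio is:
E_7/E_17 = (-17.770710204) / (-3.013026990)
E_7/E_17 = (-870.7648/49) / (-870.7648/289)
E_7/E_17 = 289/49
E_7/E_17 = 5.898
(Note: the Z² factors cancel in the ratio.)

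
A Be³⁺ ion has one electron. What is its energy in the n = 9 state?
-2.69 eV

For hydrogen-like ions, the energy levels scale with Z²:
E_n = -13.6057 Z² / n² eV

For Be³⁺ (Z = 4) at n = 9:
E_9 = -13.6057 × 4² / 9²
E_9 = -13.6057 × 16 / 81
E_9 = -217.6912 / 81
E_9 = -2.69 eV

The energy is 16 times more negative than hydrogen at the same n due to the stronger nuclear charge.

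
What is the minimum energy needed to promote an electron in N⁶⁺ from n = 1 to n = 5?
640.012128 eV

The energy levels of a hydrogen-like atom are E_n = -13.6057 Z² eV / n².

Energy at n = 1: E_1 = -13.6057 × 7² / 1² = -666.679300000 eV
Energy at n = 5: E_5 = -13.6057 × 7² / 5² = -26.667172000 eV

The excitation energy is the difference:
ΔE = E_5 - E_1
ΔE = -26.667172000 - (-666.679300000)
ΔE = 640.012128 eV

Since this is positive, energy must be absorbed (photon absorption).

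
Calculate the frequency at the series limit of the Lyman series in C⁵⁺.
1.1843e+17 Hz

The series limit corresponds to the transition from n = ∞ to n = 1.
This is the highest energy (shortest wavelength) transition in the Lyman series.

E_∞ = 0 eV
E_1 = -13.6057 × 6² / 1² = -489.80520 eV

Energy at series limit:
ΔE = E_∞ - E_1 = 0 - (-489.80520) = 489.80520 eV
E = 489.80520 eV × (1.602177 × 10⁻¹⁹ J/eV) = 7.847546e-17 J
f = E/h = 7.847546e-17 J / (6.62607 × 10⁻³⁴ J·s) = 1.1843e+17 Hz

This energy equals the ionization energy from the n = 1 state of C⁵⁺.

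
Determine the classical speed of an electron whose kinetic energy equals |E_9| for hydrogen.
2.43077e+05 m/s (or 0.0811% of c)

The binding energy at n = 9 for hydrogen is:
E_9 = -13.6057/9² = -0.167971605 eV
|E_9| = 0.167971605 eV

Convert to Joules:
KE = 0.167971605 eV × (1.602177 × 10⁻¹⁹ J/eV) = 2.6912024e-20 J

Using KE = ½mv²:
v = √(2·KE/m_e)
v = √(2 × 2.6912024e-20 J / 9.10938 × 10⁻³¹ kg)
v = 2.43077e+05 m/s

This is approximately 0.0811% the speed of light.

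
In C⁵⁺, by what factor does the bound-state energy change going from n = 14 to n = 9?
2.420

Using E_n = -13.6057 Z² / n² eV with Z = 6:

E_9 = -13.6057 × 6² / 9² = -489.8052 / 81 = -6.046977778 eV
E_14 = -13.6057 × 6² / 14² = -489.8052 / 196 = -2.499006122 eV

The ratio is:
E_9/E_14 = (-6.046977778) / (-2.499006122)
E_9/E_14 = (-489.8052/81) / (-489.8052/196)
E_9/E_14 = 196/81
E_9/E_14 = 2.420
(Note: the Z² factors cancel in the ratio.)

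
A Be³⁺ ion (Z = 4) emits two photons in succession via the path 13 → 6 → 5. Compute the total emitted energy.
7.42 eV

The energy levels of Be³⁺ are E_n = -13.6057 × 4² / n² eV.

First transition (13 → 6):
ΔE₁ = |E_6 - E_13|
ΔE₁ = |-6.04697778 - (-1.28811361)| = 4.75886 eV

Second transition (6 → 5):
ΔE₂ = |E_5 - E_6|
ΔE₂ = |-8.70764800 - (-6.04697778)| = 2.66067 eV

Total energy released:
E_total = ΔE₁ + ΔE₂ = 4.75886 + 2.66067 = 7.42 eV

Note: This equals the direct transition 13 → 5: 7.42 eV ✓
Energy is conserved regardless of the path taken.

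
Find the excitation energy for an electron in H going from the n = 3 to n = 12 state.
1.417260 eV

The energy levels of a hydrogen-like atom are E_n = -13.6057 eV / n².

Energy at n = 3: E_3 = -13.6057 / 3² = -1.511744444 eV
Energy at n = 12: E_12 = -13.6057 / 12² = -0.094484028 eV

The excitation energy is the difference:
ΔE = E_12 - E_3
ΔE = -0.094484028 - (-1.511744444)
ΔE = 1.417260 eV

Since this is positive, energy must be absorbed (photon absorption).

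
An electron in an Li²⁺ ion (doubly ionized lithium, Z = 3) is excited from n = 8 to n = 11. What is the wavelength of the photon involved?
1375.60179 nm

First, find the transition energy using E_n = -13.6057 Z² / n² eV:
E_8 = -13.6057 × 3² / 8² = -1.91330156250 eV
E_11 = -13.6057 × 3² / 11² = -1.01199421488 eV

Photon energy: |ΔE| = |E_11 - E_8| = 0.90130734762 eV

Convert to wavelength using E = hc/λ with hc = 1239.84 eV·nm:
λ = hc/E = 1239.84 eV·nm / 0.90130734762 eV
λ = 1375.60179 nm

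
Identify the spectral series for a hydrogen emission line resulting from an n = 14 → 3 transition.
Paschen series

The spectral series in hydrogen are named based on the final (lower) energy level:
- Lyman series: n_final = 1 (ultraviolet)
- Balmer series: n_final = 2 (visible/near-UV)
- Paschen series: n_final = 3 (infrared)
- Brackett series: n_final = 4 (infrared)
- Pfund series: n_final = 5 (far infrared)

Since this transition ends at n = 3, it belongs to the Paschen series.

For reference, this 14 → 3 line has photon energy
ΔE = 13.6057 eV × (1/3² - 1/14²) = 1.44232761 eV,
corresponding to wavelength λ = hc/ΔE = 1239.84 eV·nm / 1.44232761 eV = 859.6105 nm in the infrared region.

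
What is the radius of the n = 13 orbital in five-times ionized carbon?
1.49052 nm (or 14.90516 Å)

The Bohr radius formula is:
r_n = n² a₀ / Z

where a₀ = 0.05291772 nm is the Bohr radius.

For C⁵⁺ (Z = 6) at n = 13:
r_13 = 13² × 0.05291772 nm / 6
r_13 = 169 × 0.05291772 nm / 6
r_13 = 8.943095 nm / 6
r_13 = 1.49052 nm

The electron orbits at approximately 1.49052 nm from the nucleus.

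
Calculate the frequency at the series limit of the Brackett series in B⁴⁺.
5.14038e+15 Hz

The series limit corresponds to the transition from n = ∞ to n = 4.
This is the highest energy (shortest wavelength) transition in the Brackett series.

E_∞ = 0 eV
E_4 = -13.6057 × 5² / 4² = -21.25890625 eV

Energy at series limit:
ΔE = E_∞ - E_4 = 0 - (-21.25890625) = 21.25890625 eV
E = 21.25890625 eV × (1.602177 × 10⁻¹⁹ J/eV) = 3.4060531e-18 J
f = E/h = 3.4060531e-18 J / (6.62607 × 10⁻³⁴ J·s) = 5.14038e+15 Hz

This energy equals the ionization energy from the n = 4 state of B⁴⁺.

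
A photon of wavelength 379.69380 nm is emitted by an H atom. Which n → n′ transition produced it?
n = 10 → n = 2

First, find the photon energy from the wavelength (hc = 1239.84 eV·nm):
E = hc/λ = 1239.84 eV·nm / 379.69380 nm = 3.2653680 eV

The energy levels of hydrogen satisfy E_n = -13.6057 / n² eV, so an emission n_i → n_f releases
ΔE = 13.6057 × (1/n_f² − 1/n_i²) eV.

Setting ΔE equal to the photon energy:
1/n_f² − 1/n_i² = 3.2653680 / 13.6057 = 0.24000000

Since 1/n_i² must be positive, we need 1/n_f² > 0.24000000, i.e. n_f ≤ 2. For each allowed n_f, solve n_i = (1/n_f² − 0.24000000)^(−1/2) and check whether it is a whole number:
  n_f = 1: 1/n_i² = 1.00000000 − 0.24000000 = 0.76000000 → n_i = 1.147  (not an integer) ✗
  n_f = 2: 1/n_i² = 0.25000000 − 0.24000000 = 0.01000000 → n_i = 10.000  → integer, n_i = 10 ✓

Only n_f = 2 gives an integer upper level, n_i = 10.

The transition is from n = 10 to n = 2 (emission).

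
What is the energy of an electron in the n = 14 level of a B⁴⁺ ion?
-1.7354 eV

For hydrogen-like ions, the energy levels scale with Z²:
E_n = -13.6057 Z² / n² eV

For B⁴⁺ (Z = 5) at n = 14:
E_14 = -13.6057 × 5² / 14²
E_14 = -13.6057 × 25 / 196
E_14 = -340.1425 / 196
E_14 = -1.7354 eV

The energy is 25 times more negative than hydrogen at the same n due to the stronger nuclear charge.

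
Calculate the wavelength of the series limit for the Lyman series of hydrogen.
91.126513 nm

The series limit corresponds to the transition from n = ∞ to n = 1.
This is the highest energy (shortest wavelength) transition in the Lyman series.

E_∞ = 0 eV
E_1 = -13.6057 / 1² = -13.60570000 eV

Energy at series limit:
ΔE = E_∞ - E_1 = 0 - (-13.60570000) = 13.60570000 eV
λ = hc/E = 1239.84 eV·nm / 13.60570000 eV = 91.126513 nm

This energy equals the ionization energy from the n = 1 state of hydrogen.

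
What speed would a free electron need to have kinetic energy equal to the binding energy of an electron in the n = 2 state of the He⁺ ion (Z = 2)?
2.1877e+06 m/s (or 0.730% of c)

The binding energy at n = 2 for He⁺ is:
E_2 = -13.6057 × 2²/2² = -13.605700 eV
|E_2| = 13.605700 eV

Convert to Joules:
KE = 13.605700 eV × (1.602177 × 10⁻¹⁹ J/eV) = 2.179874e-18 J

Using KE = ½mv²:
v = √(2·KE/m_e)
v = √(2 × 2.179874e-18 J / 9.10938 × 10⁻³¹ kg)
v = 2.1877e+06 m/s

This is approximately 0.730% the speed of light.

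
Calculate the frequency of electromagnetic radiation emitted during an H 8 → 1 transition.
3.24e+15 Hz

First, find the transition energy:
E_8 = -13.6057 / 8² = -0.212589 eV
E_1 = -13.6057 / 1² = -13.605700 eV
|ΔE| = |E_1 - E_8| = 13.393111 eV

Convert to Joules: E = 13.393111 eV × (1.602177 × 10⁻¹⁹ J/eV) = 2.1458e-18 J

Using E = hf:
f = E/h = 2.1458e-18 J / (6.62607 × 10⁻³⁴ J·s)
f = 3.24e+15 Hz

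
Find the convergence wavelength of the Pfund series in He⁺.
569.5407 nm

The series limit corresponds to the transition from n = ∞ to n = 5.
This is the highest energy (shortest wavelength) transition in the Pfund series.

E_∞ = 0 eV
E_5 = -13.6057 × 2² / 5² = -2.17691200 eV

Energy at series limit:
ΔE = E_∞ - E_5 = 0 - (-2.17691200) = 2.17691200 eV
λ = hc/E = 1239.84 eV·nm / 2.17691200 eV = 569.5407 nm

This energy equals the ionization energy from the n = 5 state of He⁺.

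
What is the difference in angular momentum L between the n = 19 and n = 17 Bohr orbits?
2.109e-34 J·s (or 2ℏ)

In the Bohr model, L_n = nℏ where ℏ = 1.05457e-34 J·s.

L_19 = 19ℏ = 2.00368e-33 J·s
L_17 = 17ℏ = 1.79277e-33 J·s

ΔL = L_19 - L_17 = (19 - 17)ℏ = 2ℏ
ΔL = 2 × 1.05457e-34 J·s = 2.109e-34 J·s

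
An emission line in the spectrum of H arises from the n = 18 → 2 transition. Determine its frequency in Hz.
8.12e+14 Hz

First, find the transition energy:
E_18 = -13.6057 / 18² = -0.04199 eV
E_2 = -13.6057 / 2² = -3.40143 eV
|ΔE| = |E_2 - E_18| = 3.35944 eV

Convert to Joules: E = 3.35944 eV × (1.602177 × 10⁻¹⁹ J/eV) = 5.3824e-19 J

Using E = hf:
f = E/h = 5.3824e-19 J / (6.62607 × 10⁻³⁴ J·s)
f = 8.12e+14 Hz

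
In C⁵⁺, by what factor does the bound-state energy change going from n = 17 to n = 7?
5.897959

Using E_n = -13.6057 Z² / n² eV with Z = 6:

E_7 = -13.6057 × 6² / 7² = -489.8052 / 49 = -9.996024489796 eV
E_17 = -13.6057 × 6² / 17² = -489.8052 / 289 = -1.694827681661 eV

The ratio is:
E_7/E_17 = (-9.996024489796) / (-1.694827681661)
E_7/E_17 = (-489.8052/49) / (-489.8052/289)
E_7/E_17 = 289/49
E_7/E_17 = 5.897959
(Note: the Z² factors cancel in the ratio.)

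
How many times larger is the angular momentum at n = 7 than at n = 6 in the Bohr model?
1.167

In the Bohr model, L_n = nℏ, so the ratio is purely the ratio of quantum numbers:

L_7/L_6 = 7ℏ / 6ℏ = 7/6 = 1.167

The angular momentum scales linearly with n.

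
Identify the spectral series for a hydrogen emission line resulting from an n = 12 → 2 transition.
Balmer series

The spectral series in hydrogen are named based on the final (lower) energy level:
- Lyman series: n_final = 1 (ultraviolet)
- Balmer series: n_final = 2 (visible/near-UV)
- Paschen series: n_final = 3 (infrared)
- Brackett series: n_final = 4 (infrared)
- Pfund series: n_final = 5 (far infrared)

Since this transition ends at n = 2, it belongs to the Balmer series.

For reference, this 12 → 2 line has photon energy
ΔE = 13.6057 eV × (1/2² - 1/12²) = 3.30694097 eV,
corresponding to wavelength λ = hc/ΔE = 1239.84 eV·nm / 3.30694097 eV = 374.9205 nm in the visible/near-UV region.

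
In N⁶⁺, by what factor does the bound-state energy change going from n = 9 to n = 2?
20.25000

Using E_n = -13.6057 Z² / n² eV with Z = 7:

E_2 = -13.6057 × 7² / 2² = -666.6793 / 4 = -166.66982500000 eV
E_9 = -13.6057 × 7² / 9² = -666.6793 / 81 = -8.23060864198 eV

The ratio is:
E_2/E_9 = (-166.66982500000) / (-8.23060864198)
E_2/E_9 = (-666.6793/4) / (-666.6793/81)
E_2/E_9 = 81/4
E_2/E_9 = 20.25000
(Note: the Z² factors cancel in the ratio.)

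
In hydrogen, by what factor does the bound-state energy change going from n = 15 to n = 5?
9.000

Using E_n = -13.6057 Z² / n² eV with Z = 1:

E_5 = -13.6057 / 5² = -13.6057 / 25 = -0.544228000 eV
E_15 = -13.6057 / 15² = -13.6057 / 225 = -0.060469778 eV

The ratio is:
E_5/E_15 = (-0.544228000) / (-0.060469778)
E_5/E_15 = (-13.6057/25) / (-13.6057/225)
E_5/E_15 = 225/25
E_5/E_15 = 9.000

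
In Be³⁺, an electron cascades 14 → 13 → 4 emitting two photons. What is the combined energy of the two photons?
12.495 eV

The energy levels of Be³⁺ are E_n = -13.6057 × 4² / n² eV.

First transition (14 → 13):
ΔE₁ = |E_13 - E_14|
ΔE₁ = |-1.288113609 - (-1.110669388)| = 0.177444 eV

Second transition (13 → 4):
ΔE₂ = |E_4 - E_13|
ΔE₂ = |-13.605700000 - (-1.288113609)| = 12.317586 eV

Total energy released:
E_total = ΔE₁ + ΔE₂ = 0.177444 + 12.317586 = 12.495 eV

Note: This equals the direct transition 14 → 4: 12.495 eV ✓
Energy is conserved regardless of the path taken.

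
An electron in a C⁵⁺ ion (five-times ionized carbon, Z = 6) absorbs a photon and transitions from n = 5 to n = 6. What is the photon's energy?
5.99 eV

The energy levels of a hydrogen-like atom are E_n = -13.6057 Z² eV / n².

Energy at n = 5: E_5 = -13.6057 × 6² / 5² = -19.59221 eV
Energy at n = 6: E_6 = -13.6057 × 6² / 6² = -13.60570 eV

The excitation energy is the difference:
ΔE = E_6 - E_5
ΔE = -13.60570 - (-19.59221)
ΔE = 5.99 eV

Since this is positive, energy must be absorbed (photon absorption).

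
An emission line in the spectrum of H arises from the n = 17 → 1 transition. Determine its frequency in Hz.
3.2785e+15 Hz

First, find the transition energy:
E_17 = -13.6057 / 17² = -0.04707855 eV
E_1 = -13.6057 / 1² = -13.60570000 eV
|ΔE| = |E_1 - E_17| = 13.55862145 eV

Convert to Joules: E = 13.55862145 eV × (1.602177 × 10⁻¹⁹ J/eV) = 2.172331e-18 J

Using E = hf:
f = E/h = 2.172331e-18 J / (6.62607 × 10⁻³⁴ J·s)
f = 3.2785e+15 Hz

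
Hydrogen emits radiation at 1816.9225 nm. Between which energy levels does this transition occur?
n = 9 → n = 4

First, find the photon energy from the wavelength (hc = 1239.84 eV·nm):
E = hc/λ = 1239.84 eV·nm / 1816.9225 nm = 0.68238464 eV

The energy levels of hydrogen satisfy E_n = -13.6057 / n² eV, so an emission n_i → n_f releases
ΔE = 13.6057 × (1/n_f² − 1/n_i²) eV.

Setting ΔE equal to the photon energy:
1/n_f² − 1/n_i² = 0.68238464 / 13.6057 = 0.050154321

Since 1/n_i² must be positive, we need 1/n_f² > 0.050154321, i.e. n_f ≤ 4. For each allowed n_f, solve n_i = (1/n_f² − 0.050154321)^(−1/2) and check whether it is a whole number:
  n_f = 1: 1/n_i² = 1.000000000 − 0.050154321 = 0.949845679 → n_i = 1.026  (not an integer) ✗
  n_f = 2: 1/n_i² = 0.250000000 − 0.050154321 = 0.199845679 → n_i = 2.237  (not an integer) ✗
  n_f = 3: 1/n_i² = 0.111111111 − 0.050154321 = 0.060956790 → n_i = 4.050  (not an integer) ✗
  n_f = 4: 1/n_i² = 0.062500000 − 0.050154321 = 0.012345679 → n_i = 9.000  → integer, n_i = 9 ✓

Only n_f = 4 gives an integer upper level, n_i = 9.

The transition is from n = 9 to n = 4 (emission).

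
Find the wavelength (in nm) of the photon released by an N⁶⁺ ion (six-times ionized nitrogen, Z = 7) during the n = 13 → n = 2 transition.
7.6192 nm

First, find the transition energy using E_n = -13.6057 Z² / n² eV:
E_13 = -13.6057 × 7² / 13² = -3.944848 eV
E_2 = -13.6057 × 7² / 2² = -166.669825 eV

Photon energy: |ΔE| = |E_2 - E_13| = 162.724977 eV

Convert to wavelength using E = hc/λ with hc = 1239.84 eV·nm:
λ = hc/E = 1239.84 eV·nm / 162.724977 eV
λ = 7.6192 nm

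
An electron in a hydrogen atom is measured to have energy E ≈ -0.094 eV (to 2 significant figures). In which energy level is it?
n = 12

The exact energy levels follow E_n = -13.6057 eV / n².

The measured value (-0.094 eV) is reported to only 2 significant figures, so we must test candidate n values and see which one matches to that precision.

Candidate energies:
  n = 10:  E = -13.6057/10² = -0.13606 eV
  n = 11:  E = -13.6057/11² = -0.11244 eV
  n = 12:  E = -13.6057/12² = -0.09448 eV  ← matches
  n = 13:  E = -13.6057/13² = -0.08051 eV
  n = 14:  E = -13.6057/14² = -0.06942 eV

Checking against the measurement of -0.094 eV (2 sig figs), only n = 12 agrees:
E_12 = -0.09448 eV, which rounds to -0.094 eV ✓

Therefore n = 12.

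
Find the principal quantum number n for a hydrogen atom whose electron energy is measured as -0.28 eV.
n = 7

The exact energy levels follow E_n = -13.6057 eV / n².

The measured value (-0.28 eV) is reported to only 2 significant figures, so we must test candidate n values and see which one matches to that precision.

Candidate energies:
  n = 5:  E = -13.6057/5² = -0.54423 eV
  n = 6:  E = -13.6057/6² = -0.37794 eV
  n = 7:  E = -13.6057/7² = -0.27767 eV  ← matches
  n = 8:  E = -13.6057/8² = -0.21259 eV
  n = 9:  E = -13.6057/9² = -0.16797 eV

Checking against the measurement of -0.28 eV (2 sig figs), only n = 7 agrees:
E_7 = -0.27767 eV, which rounds to -0.28 eV ✓

Therefore n = 7.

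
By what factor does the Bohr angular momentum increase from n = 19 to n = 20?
1.05

In the Bohr model, L_n = nℏ, so the ratio is purely the ratio of quantum numbers:

L_20/L_19 = 20ℏ / 19ℏ = 20/19 = 1.05

The angular momentum scales linearly with n.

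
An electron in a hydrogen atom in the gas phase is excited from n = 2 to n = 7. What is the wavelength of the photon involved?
396.90659 nm

First, find the transition energy using E_n = -13.6057 / n² eV:
E_2 = -13.6057 / 2² = -3.401425000 eV
E_7 = -13.6057 / 7² = -0.277667347 eV

Photon energy: |ΔE| = |E_7 - E_2| = 3.123757653 eV

Convert to wavelength using E = hc/λ with hc = 1239.84 eV·nm:
λ = hc/E = 1239.84 eV·nm / 3.123757653 eV
λ = 396.90659 nm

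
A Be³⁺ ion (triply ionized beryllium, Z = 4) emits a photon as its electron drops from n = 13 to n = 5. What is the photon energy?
7.4195 eV

The energy levels are E_n = -13.6057 Z² eV / n².

Energy at n = 13: E_13 = -13.6057 × 4² / 13² = -1.2881136 eV
Energy at n = 5: E_5 = -13.6057 × 4² / 5² = -8.7076480 eV

For emission (electron falling to lower state), the photon energy is:
E_photon = E_13 - E_5 = |-1.2881136 - (-8.7076480)|
E_photon = 7.4195 eV

This energy is carried away by the emitted photon.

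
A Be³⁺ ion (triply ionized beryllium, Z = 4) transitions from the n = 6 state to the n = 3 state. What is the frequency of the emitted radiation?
4.386e+15 Hz

First, find the transition energy:
E_6 = -13.6057 × 4² / 6² = -6.04698 eV
E_3 = -13.6057 × 4² / 3² = -24.18791 eV
|ΔE| = |E_3 - E_6| = 18.14093 eV

Convert to Joules: E = 18.14093 eV × (1.602177 × 10⁻¹⁹ J/eV) = 2.90650e-18 J

Using E = hf:
f = E/h = 2.90650e-18 J / (6.62607 × 10⁻³⁴ J·s)
f = 4.386e+15 Hz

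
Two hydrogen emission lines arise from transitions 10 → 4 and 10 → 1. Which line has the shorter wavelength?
10 → 1

Calculate the energy for each transition:

Transition 10 → 4:
ΔE₁ = |E_4 - E_10| = |-13.6057/4² - (-13.6057/10²)|
ΔE₁ = |-0.85035625 - (-0.13605700)| = 0.71430 eV

Transition 10 → 1:
ΔE₂ = |E_1 - E_10| = |-13.6057/1² - (-13.6057/10²)|
ΔE₂ = |-13.60570000 - (-0.13605700)| = 13.46964 eV

Since 13.46964 eV > 0.71430 eV, the transition 10 → 1 emits the more energetic photon.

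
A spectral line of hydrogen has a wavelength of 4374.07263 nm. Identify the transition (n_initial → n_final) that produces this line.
n = 12 → n = 6

First, find the photon energy from the wavelength (hc = 1239.84 eV·nm):
E = hc/λ = 1239.84 eV·nm / 4374.07263 nm = 0.28345208 eV

The energy levels of hydrogen satisfy E_n = -13.6057 / n² eV, so an emission n_i → n_f releases
ΔE = 13.6057 × (1/n_f² − 1/n_i²) eV.

Setting ΔE equal to the photon energy:
1/n_f² − 1/n_i² = 0.28345208 / 13.6057 = 0.020833333

Since 1/n_i² must be positive, we need 1/n_f² > 0.020833333, i.e. n_f ≤ 6. For each allowed n_f, solve n_i = (1/n_f² − 0.020833333)^(−1/2) and check whether it is a whole number:
  n_f = 1: 1/n_i² = 1.000000000 − 0.020833333 = 0.979166667 → n_i = 1.011  (not an integer) ✗
  n_f = 2: 1/n_i² = 0.250000000 − 0.020833333 = 0.229166667 → n_i = 2.089  (not an integer) ✗
  n_f = 3: 1/n_i² = 0.111111111 − 0.020833333 = 0.090277778 → n_i = 3.328  (not an integer) ✗
  n_f = 4: 1/n_i² = 0.062500000 − 0.020833333 = 0.041666667 → n_i = 4.899  (not an integer) ✗
  n_f = 5: 1/n_i² = 0.040000000 − 0.020833333 = 0.019166667 → n_i = 7.223  (not an integer) ✗
  n_f = 6: 1/n_i² = 0.027777778 − 0.020833333 = 0.006944445 → n_i = 12.000  → integer, n_i = 12 ✓

Only n_f = 6 gives an integer upper level, n_i = 12.

The transition is from n = 12 to n = 6 (emission).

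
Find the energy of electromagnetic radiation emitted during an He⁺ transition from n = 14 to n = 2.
13.32803 eV

The energy levels are E_n = -13.6057 Z² eV / n².

Energy at n = 14: E_14 = -13.6057 × 2² / 14² = -0.27766735 eV
Energy at n = 2: E_2 = -13.6057 × 2² / 2² = -13.60570000 eV

For emission (electron falling to lower state), the photon energy is:
E_photon = E_14 - E_2 = |-0.27766735 - (-13.60570000)|
E_photon = 13.32803 eV

This energy is carried away by the emitted photon.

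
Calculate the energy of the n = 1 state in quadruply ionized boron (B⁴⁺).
-340.142500 eV

For hydrogen-like ions, the energy levels scale with Z²:
E_n = -13.6057 Z² / n² eV

For B⁴⁺ (Z = 5) at n = 1:
E_1 = -13.6057 × 5² / 1²
E_1 = -13.6057 × 25 / 1
E_1 = -340.1425 / 1
E_1 = -340.142500 eV

The energy is 25 times more negative than hydrogen at the same n due to the stronger nuclear charge.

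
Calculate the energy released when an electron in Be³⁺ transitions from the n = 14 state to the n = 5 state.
7.596979 eV

The energy levels are E_n = -13.6057 Z² eV / n².

Energy at n = 14: E_14 = -13.6057 × 4² / 14² = -1.110669388 eV
Energy at n = 5: E_5 = -13.6057 × 4² / 5² = -8.707648000 eV

For emission (electron falling to lower state), the photon energy is:
E_photon = E_14 - E_5 = |-1.110669388 - (-8.707648000)|
E_photon = 7.596979 eV

This energy is carried away by the emitted photon.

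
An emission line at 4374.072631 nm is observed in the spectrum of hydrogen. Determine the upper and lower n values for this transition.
n = 12 → n = 6

First, find the photon energy from the wavelength (hc = 1239.84 eV·nm):
E = hc/λ = 1239.84 eV·nm / 4374.072631 nm = 0.28345208 eV

The energy levels of hydrogen satisfy E_n = -13.6057 / n² eV, so an emission n_i → n_f releases
ΔE = 13.6057 × (1/n_f² − 1/n_i²) eV.

Setting ΔE equal to the photon energy:
1/n_f² − 1/n_i² = 0.28345208 / 13.6057 = 0.020833333

Since 1/n_i² must be positive, we need 1/n_f² > 0.020833333, i.e. n_f ≤ 6. For each allowed n_f, solve n_i = (1/n_f² − 0.020833333)^(−1/2) and check whether it is a whole number:
  n_f = 1: 1/n_i² = 1.000000000 − 0.020833333 = 0.979166667 → n_i = 1.011  (not an integer) ✗
  n_f = 2: 1/n_i² = 0.250000000 − 0.020833333 = 0.229166667 → n_i = 2.089  (not an integer) ✗
  n_f = 3: 1/n_i² = 0.111111111 − 0.020833333 = 0.090277778 → n_i = 3.328  (not an integer) ✗
  n_f = 4: 1/n_i² = 0.062500000 − 0.020833333 = 0.041666667 → n_i = 4.899  (not an integer) ✗
  n_f = 5: 1/n_i² = 0.040000000 − 0.020833333 = 0.019166667 → n_i = 7.223  (not an integer) ✗
  n_f = 6: 1/n_i² = 0.027777778 − 0.020833333 = 0.006944445 → n_i = 12.000  → integer, n_i = 12 ✓

Only n_f = 6 gives an integer upper level, n_i = 12.

The transition is from n = 12 to n = 6 (emission).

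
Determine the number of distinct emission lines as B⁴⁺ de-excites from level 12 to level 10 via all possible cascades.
3

The electron can occupy levels n = 10, 11, ..., 12 during de-excitation — that is m = 12 - 10 + 1 = 3 distinct levels.

The number of distinct spectral lines equals the number of ways to choose 2 of these m levels (each pair gives one possible emission transition):

Number of lines = m(m-1)/2 = 3×2/2 = 3

These correspond to all possible transitions between the 3 levels:
12 → 11, 12 → 10, 11 → 10

Each transition produces a photon with a unique energy (and thus wavelength). This count does not depend on Z.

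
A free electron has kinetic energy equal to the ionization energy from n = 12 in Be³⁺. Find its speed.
7.292e+05 m/s (or 0.243245% of c)

The binding energy at n = 12 for Be³⁺ is:
E_12 = -13.6057 × 4²/12² = -1.51174444 eV
|E_12| = 1.51174444 eV

Convert to Joules:
KE = 1.51174444 eV × (1.602177 × 10⁻¹⁹ J/eV) = 2.42208e-19 J

Using KE = ½mv²:
v = √(2·KE/m_e)
v = √(2 × 2.42208e-19 J / 9.10938 × 10⁻³¹ kg)
v = 7.292e+05 m/s

This is approximately 0.243245% the speed of light.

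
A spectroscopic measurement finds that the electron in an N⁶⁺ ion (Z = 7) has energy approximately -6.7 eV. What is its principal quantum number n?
n = 10

The exact energy levels follow E_n = -13.6057 Z² / n² eV with Z = 7.

The measured value (-6.7 eV) is reported to only 2 significant figures, so we must test candidate n values and see which one matches to that precision.

Candidate energies:
  n = 8:  E = -13.6057 × 7² / 8² = -10.41686 eV
  n = 9:  E = -13.6057 × 7² / 9² = -8.23061 eV
  n = 10:  E = -13.6057 × 7² / 10² = -6.66679 eV  ← matches
  n = 11:  E = -13.6057 × 7² / 11² = -5.50975 eV
  n = 12:  E = -13.6057 × 7² / 12² = -4.62972 eV

Checking against the measurement of -6.7 eV (2 sig figs), only n = 10 agrees:
E_10 = -6.66679 eV, which rounds to -6.7 eV ✓

Therefore n = 10.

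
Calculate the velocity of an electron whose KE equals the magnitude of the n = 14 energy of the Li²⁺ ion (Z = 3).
4.688e+05 m/s (or 0.156372% of c)

The binding energy at n = 14 for Li²⁺ is:
E_14 = -13.6057 × 3²/14² = -0.62475153 eV
|E_14| = 0.62475153 eV

Convert to Joules:
KE = 0.62475153 eV × (1.602177 × 10⁻¹⁹ J/eV) = 1.00096e-19 J

Using KE = ½mv²:
v = √(2·KE/m_e)
v = √(2 × 1.00096e-19 J / 9.10938 × 10⁻³¹ kg)
v = 4.688e+05 m/s

This is approximately 0.156372% the speed of light.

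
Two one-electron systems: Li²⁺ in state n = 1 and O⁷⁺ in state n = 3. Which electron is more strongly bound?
Li²⁺ at n = 1 (E = -122.4513 eV)

Using E_n = -13.6057 Z² / n² eV:

Li²⁺ (Z = 3) at n = 1:
E = -13.6057 × 3² / 1² = -13.6057 × 9 / 1 = -122.4513000 eV

O⁷⁺ (Z = 8) at n = 3:
E = -13.6057 × 8² / 3² = -13.6057 × 64 / 9 = -96.7516444 eV

Since -122.4513000 eV < -96.7516444 eV,
Li²⁺ at n = 1 is more tightly bound (requires more energy to ionize).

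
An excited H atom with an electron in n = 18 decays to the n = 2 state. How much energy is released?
3.35943 eV

The energy levels are E_n = -13.6057 eV / n².

Energy at n = 18: E_18 = -13.6057 / 18² = -0.04199290 eV
Energy at n = 2: E_2 = -13.6057 / 2² = -3.40142500 eV

For emission (electron falling to lower state), the photon energy is:
E_photon = E_18 - E_2 = |-0.04199290 - (-3.40142500)|
E_photon = 3.35943 eV

This energy is carried away by the emitted photon.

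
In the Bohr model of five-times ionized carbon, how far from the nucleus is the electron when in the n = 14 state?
1.7286 nm (or 17.2865 Å)

The Bohr radius formula is:
r_n = n² a₀ / Z

where a₀ = 0.0529177 nm is the Bohr radius.

For C⁵⁺ (Z = 6) at n = 14:
r_14 = 14² × 0.0529177 nm / 6
r_14 = 196 × 0.0529177 nm / 6
r_14 = 10.37187 nm / 6
r_14 = 1.7286 nm

The electron orbits at approximately 1.7286 nm from the nucleus.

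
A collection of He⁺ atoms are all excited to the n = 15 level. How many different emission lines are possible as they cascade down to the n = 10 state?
15

The electron can occupy levels n = 10, 11, ..., 15 during de-excitation — that is m = 15 - 10 + 1 = 6 distinct levels.

The number of distinct spectral lines equals the number of ways to choose 2 of these m levels (each pair gives one possible emission transition):

Number of lines = m(m-1)/2 = 6×5/2 = 15

These correspond to all possible transitions between the 6 levels:
15 → 14, 15 → 13, 15 → 12, 15 → 11, 15 → 10, 14 → 13, 14 → 12, 14 → 11...

Each transition produces a photon with a unique energy (and thus wavelength). This count does not depend on Z.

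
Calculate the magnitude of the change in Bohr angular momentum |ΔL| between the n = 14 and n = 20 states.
6.32743e-34 J·s (or 6ℏ)

In the Bohr model, L_n = nℏ where ℏ = 1.0545718e-34 J·s.

L_20 = 20ℏ = 2.1091436e-33 J·s
L_14 = 14ℏ = 1.4764005e-33 J·s

ΔL = L_20 - L_14 = (20 - 14)ℏ = 6ℏ
ΔL = 6 × 1.0545718e-34 J·s = 6.32743e-34 J·s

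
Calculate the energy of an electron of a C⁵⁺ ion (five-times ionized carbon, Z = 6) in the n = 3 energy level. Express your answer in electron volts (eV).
-54.422800 eV

The energy levels of a hydrogen-like atom are given by:
E_n = -13.6057 Z² / n² eV  (with Z = 6 for C⁵⁺)

For n = 3:
E_3 = -13.6057 × 6² / 3²
E_3 = -13.6057 × 36 / 9
E_3 = -54.422800 eV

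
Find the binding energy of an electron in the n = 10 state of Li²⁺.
1.225 eV

The ionization energy is the energy needed to remove the electron completely (n → ∞).

For a hydrogen-like ion with Z = 3, E_n = -13.6057 Z² / n² eV.

At n = 10: E_10 = -13.6057 × 3² / 10² = -1.224513 eV
At n = ∞: E_∞ = 0 eV

Ionization energy = E_∞ - E_10 = 0 - (-1.224513) = 1.224513 eV
Ionization energy ≈ 1.225 eV

This is also called the binding energy of the electron in state n = 10.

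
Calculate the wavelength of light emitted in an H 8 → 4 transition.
1944.0323 nm

First, find the transition energy using E_n = -13.6057 / n² eV:
E_8 = -13.6057 / 8² = -0.2125890625 eV
E_4 = -13.6057 / 4² = -0.8503562500 eV

Photon energy: |ΔE| = |E_4 - E_8| = 0.6377671875 eV

Convert to wavelength using E = hc/λ with hc = 1239.84 eV·nm:
λ = hc/E = 1239.84 eV·nm / 0.6377671875 eV
λ = 1944.0323 nm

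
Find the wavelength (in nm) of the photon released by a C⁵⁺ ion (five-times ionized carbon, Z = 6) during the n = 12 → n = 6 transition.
121.502018 nm

First, find the transition energy using E_n = -13.6057 Z² / n² eV:
E_12 = -13.6057 × 6² / 12² = -3.401425000 eV
E_6 = -13.6057 × 6² / 6² = -13.605700000 eV

Photon energy: |ΔE| = |E_6 - E_12| = 10.204275000 eV

Convert to wavelength using E = hc/λ with hc = 1239.84 eV·nm:
λ = hc/E = 1239.84 eV·nm / 10.204275000 eV
λ = 121.502018 nm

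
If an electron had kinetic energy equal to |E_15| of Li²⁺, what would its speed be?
4.37539e+05 m/s (or 0.14595% of c)

The binding energy at n = 15 for Li²⁺ is:
E_15 = -13.6057 × 3²/15² = -0.544228000 eV
|E_15| = 0.544228000 eV

Convert to Joules:
KE = 0.544228000 eV × (1.602177 × 10⁻¹⁹ J/eV) = 8.7194958e-20 J

Using KE = ½mv²:
v = √(2·KE/m_e)
v = √(2 × 8.7194958e-20 J / 9.10938 × 10⁻³¹ kg)
v = 4.37539e+05 m/s

This is approximately 0.14595% the speed of light.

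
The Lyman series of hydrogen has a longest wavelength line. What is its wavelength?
121.50 nm

The longest wavelength corresponds to the smallest energy transition in the series.
The Lyman series has all transitions ending at n_f = 1.

For H, the first line (α-line) is the jump from n = 2 to n = 1:
E_2 = -13.6057 / 2² = -3.40143 eV
E_1 = -13.6057 / 1² = -13.60570 eV
ΔE = E_2 - E_1 = 10.20427 eV

λ = hc/E = 1239.84 eV·nm / 10.20427 eV
λ = 121.50 nm

This is the α-line of the Lyman series in H.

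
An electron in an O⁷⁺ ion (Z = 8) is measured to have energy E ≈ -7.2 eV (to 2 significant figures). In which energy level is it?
n = 11

The exact energy levels follow E_n = -13.6057 Z² / n² eV with Z = 8.

The measured value (-7.2 eV) is reported to only 2 significant figures, so we must test candidate n values and see which one matches to that precision.

Candidate energies:
  n = 9:  E = -13.6057 × 8² / 9² = -10.75018 eV
  n = 10:  E = -13.6057 × 8² / 10² = -8.70765 eV
  n = 11:  E = -13.6057 × 8² / 11² = -7.19640 eV  ← matches
  n = 12:  E = -13.6057 × 8² / 12² = -6.04698 eV
  n = 13:  E = -13.6057 × 8² / 13² = -5.15245 eV

Checking against the measurement of -7.2 eV (2 sig figs), only n = 11 agrees:
E_11 = -7.19640 eV, which rounds to -7.2 eV ✓

Therefore n = 11.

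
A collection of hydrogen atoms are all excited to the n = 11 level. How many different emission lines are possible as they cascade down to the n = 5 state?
21

The electron can occupy levels n = 5, 6, ..., 11 during de-excitation — that is m = 11 - 5 + 1 = 7 distinct levels.

The number of distinct spectral lines equals the number of ways to choose 2 of these m levels (each pair gives one possible emission transition):

Number of lines = m(m-1)/2 = 7×6/2 = 21

These correspond to all possible transitions between the 7 levels:
11 → 10, 11 → 9, 11 → 8, 11 → 7, 11 → 6, 11 → 5, 10 → 9, 10 → 8...

Each transition produces a photon with a unique energy (and thus wavelength). This count does not depend on Z.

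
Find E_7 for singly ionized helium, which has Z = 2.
-1.110669 eV

For hydrogen-like ions, the energy levels scale with Z²:
E_n = -13.6057 Z² / n² eV

For He⁺ (Z = 2) at n = 7:
E_7 = -13.6057 × 2² / 7²
E_7 = -13.6057 × 4 / 49
E_7 = -54.4228 / 49
E_7 = -1.110669 eV

The energy is 4 times more negative than hydrogen at the same n due to the stronger nuclear charge.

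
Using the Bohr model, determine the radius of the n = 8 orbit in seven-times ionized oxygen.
0.4233 nm (or 4.2334 Å)

The Bohr radius formula is:
r_n = n² a₀ / Z

where a₀ = 0.0529177 nm is the Bohr radius.

For O⁷⁺ (Z = 8) at n = 8:
r_8 = 8² × 0.0529177 nm / 8
r_8 = 64 × 0.0529177 nm / 8
r_8 = 3.38673 nm / 8
r_8 = 0.4233 nm

The electron orbits at approximately 0.4233 nm from the nucleus.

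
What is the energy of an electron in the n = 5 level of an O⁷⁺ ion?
-34.831 eV

For hydrogen-like ions, the energy levels scale with Z²:
E_n = -13.6057 Z² / n² eV

For O⁷⁺ (Z = 8) at n = 5:
E_5 = -13.6057 × 8² / 5²
E_5 = -13.6057 × 64 / 25
E_5 = -870.7648 / 25
E_5 = -34.831 eV

The energy is 64 times more negative than hydrogen at the same n due to the stronger nuclear charge.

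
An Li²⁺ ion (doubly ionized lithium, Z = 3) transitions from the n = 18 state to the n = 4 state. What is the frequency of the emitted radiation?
1.75915e+15 Hz

First, find the transition energy:
E_18 = -13.6057 × 3² / 18² = -0.37793611 eV
E_4 = -13.6057 × 3² / 4² = -7.65320625 eV
|ΔE| = |E_4 - E_18| = 7.27527014 eV

Convert to Joules: E = 7.27527014 eV × (1.602177 × 10⁻¹⁹ J/eV) = 1.1656270e-18 J

Using E = hf:
f = E/h = 1.1656270e-18 J / (6.62607 × 10⁻³⁴ J·s)
f = 1.75915e+15 Hz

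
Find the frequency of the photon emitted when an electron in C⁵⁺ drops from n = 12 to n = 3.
1.234e+16 Hz

First, find the transition energy:
E_12 = -13.6057 × 6² / 12² = -3.4014250 eV
E_3 = -13.6057 × 6² / 3² = -54.4228000 eV
|ΔE| = |E_3 - E_12| = 51.0213750 eV

Convert to Joules: E = 51.0213750 eV × (1.602177 × 10⁻¹⁹ J/eV) = 8.17453e-18 J

Using E = hf:
f = E/h = 8.17453e-18 J / (6.62607 × 10⁻³⁴ J·s)
f = 1.234e+16 Hz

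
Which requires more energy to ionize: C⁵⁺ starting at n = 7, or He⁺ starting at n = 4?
C⁵⁺ at n = 7 (E = -9.99602 eV)

Using E_n = -13.6057 Z² / n² eV:

C⁵⁺ (Z = 6) at n = 7:
E = -13.6057 × 6² / 7² = -13.6057 × 36 / 49 = -9.99602449 eV

He⁺ (Z = 2) at n = 4:
E = -13.6057 × 2² / 4² = -13.6057 × 4 / 16 = -3.40142500 eV

Since -9.99602449 eV < -3.40142500 eV,
C⁵⁺ at n = 7 is more tightly bound (requires more energy to ionize).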